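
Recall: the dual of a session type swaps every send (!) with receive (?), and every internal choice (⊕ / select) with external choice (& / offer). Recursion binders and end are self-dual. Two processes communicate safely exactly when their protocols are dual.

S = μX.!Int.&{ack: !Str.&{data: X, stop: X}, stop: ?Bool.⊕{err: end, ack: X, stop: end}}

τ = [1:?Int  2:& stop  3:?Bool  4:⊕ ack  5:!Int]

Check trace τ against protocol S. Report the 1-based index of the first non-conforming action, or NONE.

1

[1] got ?Int, protocol expects !Int  ✗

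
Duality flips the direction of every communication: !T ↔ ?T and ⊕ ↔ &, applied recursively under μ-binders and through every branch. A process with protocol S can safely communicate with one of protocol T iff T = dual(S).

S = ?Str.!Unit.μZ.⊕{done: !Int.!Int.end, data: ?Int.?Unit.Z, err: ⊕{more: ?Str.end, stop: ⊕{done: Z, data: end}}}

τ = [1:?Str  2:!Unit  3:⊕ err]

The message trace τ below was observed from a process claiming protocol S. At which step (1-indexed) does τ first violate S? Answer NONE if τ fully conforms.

NONE

[1] ?Str  match  now at !Unit.μZ.…
[2] !Unit  match  now at μZ.…
[3] ⊕ err  match  now at ⊕{more: ?Str.end, stop: ⊕{done: μZ.…, data: end}}
τ conforms to S (length 3)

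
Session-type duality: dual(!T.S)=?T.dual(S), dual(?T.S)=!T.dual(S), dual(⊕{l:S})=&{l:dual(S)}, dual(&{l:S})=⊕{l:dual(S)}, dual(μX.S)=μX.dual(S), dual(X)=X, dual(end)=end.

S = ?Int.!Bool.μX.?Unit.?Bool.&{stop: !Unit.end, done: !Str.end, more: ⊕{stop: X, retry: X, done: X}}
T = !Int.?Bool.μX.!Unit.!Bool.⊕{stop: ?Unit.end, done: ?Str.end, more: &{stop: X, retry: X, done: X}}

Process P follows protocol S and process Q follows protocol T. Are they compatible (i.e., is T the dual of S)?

?Int | !Int  match
  !Bool | ?Bool  match
    μX | μX  match (rec unchanged)
      ?Unit | !Unit  match
        ?Bool | !Bool  match
          &{stop,done,more} | ⊕{stop,done,more}  match same labels
            • stop:
              !Unit | ?Unit  match
                end | end  match
            • done:
              !Str | ?Str  match
                end | end  match
            • more:
              ⊕{stop,retry,done} | &{stop,retry,done}  match same labels
                • stop:
                  X | X  match
                • retry:
                  X | X  match
                • done:
                  X | X  match

YES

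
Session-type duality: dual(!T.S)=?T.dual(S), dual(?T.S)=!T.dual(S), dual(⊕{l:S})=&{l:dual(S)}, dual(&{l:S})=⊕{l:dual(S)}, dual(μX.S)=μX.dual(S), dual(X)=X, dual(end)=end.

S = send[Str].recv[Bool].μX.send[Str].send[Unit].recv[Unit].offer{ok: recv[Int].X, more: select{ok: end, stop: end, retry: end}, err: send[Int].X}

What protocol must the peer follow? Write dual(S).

send[Str] ↦ recv[Str]
  recv[Bool] ↦ send[Bool]
    μX ↦ μX  (rec unchanged)
      send[Str] ↦ recv[Str]
        send[Unit] ↦ recv[Unit]
          recv[Unit] ↦ send[Unit]
            offer{ok,more,err} ↦ select{ok,more,err}  (external→internal)
              case ok:
                recv[Int] ↦ send[Int]
                  X ↦ X
              case more:
                select{ok,stop,retry} ↦ offer{ok,stop,retry}  (⊕→&)
                  case ok:
                    end ↦ end
                  case stop:
                    end ↦ end
                  case retry:
                    end ↦ end
              case err:
                send[Int] ↦ recv[Int]
                  X ↦ X

recv[Str].send[Bool].μX.recv[Str].recv[Unit].send[Unit].select{ok: send[Int].X, more: offer{ok: end, stop: end, retry: end}, err: recv[Int].X}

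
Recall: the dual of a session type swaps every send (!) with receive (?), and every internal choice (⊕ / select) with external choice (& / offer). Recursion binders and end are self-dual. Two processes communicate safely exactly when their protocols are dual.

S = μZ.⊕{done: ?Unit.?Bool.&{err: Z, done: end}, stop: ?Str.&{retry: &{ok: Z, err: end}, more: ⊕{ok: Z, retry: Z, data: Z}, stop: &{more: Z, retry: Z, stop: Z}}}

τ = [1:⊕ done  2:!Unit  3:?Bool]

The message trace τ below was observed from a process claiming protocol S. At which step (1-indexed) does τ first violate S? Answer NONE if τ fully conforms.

[1] ⊕ done  match  cont: ?Unit.?Bool.&{err: μZ.…, done: end}
[2] got !Unit, protocol expects ?Unit  ✗

2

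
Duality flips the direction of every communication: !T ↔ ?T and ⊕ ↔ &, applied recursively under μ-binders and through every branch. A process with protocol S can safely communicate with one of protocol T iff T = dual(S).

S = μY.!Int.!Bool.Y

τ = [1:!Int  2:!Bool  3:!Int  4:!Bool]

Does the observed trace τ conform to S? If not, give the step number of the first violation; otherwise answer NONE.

NONE

[1] !Int  ok  now at !Bool.μY.…
[2] !Bool  ok  now at μY.…
[3] !Int  ok  now at !Bool.μY.…
[4] !Bool  ok  now at μY.…
τ conforms to S (length 4)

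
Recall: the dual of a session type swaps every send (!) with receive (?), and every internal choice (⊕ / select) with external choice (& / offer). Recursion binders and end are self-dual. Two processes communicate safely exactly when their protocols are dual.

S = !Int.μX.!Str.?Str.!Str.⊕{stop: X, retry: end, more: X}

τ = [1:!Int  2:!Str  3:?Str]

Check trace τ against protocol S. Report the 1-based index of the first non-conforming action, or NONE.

step 1: !Int  ok  now at μX.…
step 2: !Str  ok  now at ?Str.!Str.⊕{stop: μX.…, retry: end, more: μX.…}
step 3: ?Str  ok  now at !Str.⊕{stop: μX.…, retry: end, more: μX.…}
τ conforms to S (length 3)

NONE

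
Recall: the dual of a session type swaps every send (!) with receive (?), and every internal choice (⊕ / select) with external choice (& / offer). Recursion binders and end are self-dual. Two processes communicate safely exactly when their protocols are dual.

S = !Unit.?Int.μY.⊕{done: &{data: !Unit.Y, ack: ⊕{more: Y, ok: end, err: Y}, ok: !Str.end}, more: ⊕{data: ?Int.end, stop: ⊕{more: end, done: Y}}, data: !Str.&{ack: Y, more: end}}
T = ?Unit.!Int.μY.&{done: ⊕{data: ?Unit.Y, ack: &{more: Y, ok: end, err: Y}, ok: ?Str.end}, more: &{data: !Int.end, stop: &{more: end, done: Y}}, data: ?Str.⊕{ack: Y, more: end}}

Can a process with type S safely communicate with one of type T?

YES

!Unit ‖ ?Unit  match
  ?Int ‖ !Int  match
    μY ‖ μY  match (rec unchanged)
      ⊕{done,more,data} ‖ &{done,more,data}  match same labels
        case done:
          &{data,ack,ok} ‖ ⊕{data,ack,ok}  match same labels
            case data:
              !Unit ‖ ?Unit  match
                Y ‖ Y  match
            case ack:
              ⊕{more,ok,err} ‖ &{more,ok,err}  match same labels
                case more:
                  Y ‖ Y  match
                case ok:
                  end ‖ end  match
                case err:
                  Y ‖ Y  match
            case ok:
              !Str ‖ ?Str  match
                end ‖ end  match
        case more:
          ⊕{data,stop} ‖ &{data,stop}  match same labels
            case data:
              ?Int ‖ !Int  match
                end ‖ end  match
            case stop:
              ⊕{more,done} ‖ &{more,done}  match same labels
                case more:
                  end ‖ end  match
                case done:
                  Y ‖ Y  match
        case data:
          !Str ‖ ?Str  match
            &{ack,more} ‖ ⊕{ack,more}  match same labels
              case ack:
                Y ‖ Y  match
              case more:
                end ‖ end  match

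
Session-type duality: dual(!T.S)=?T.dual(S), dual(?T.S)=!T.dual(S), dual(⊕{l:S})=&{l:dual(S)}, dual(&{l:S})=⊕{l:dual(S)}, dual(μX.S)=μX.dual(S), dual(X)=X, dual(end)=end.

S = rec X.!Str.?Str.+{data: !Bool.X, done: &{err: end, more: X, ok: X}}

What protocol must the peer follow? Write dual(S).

rec X = rec X  (rec unchanged)
  !Str = ?Str
    ?Str = !Str
      +{data,done} = &{data,done}  (internal→external)
        [data]
          !Bool = ?Bool
            X self-dual
        [done]
          &{err,more,ok} = +{err,more,ok}  (external→internal)
            [err]
              end self-dual
            [more]
              X self-dual
            [ok]
              X self-dual

rec X.?Str.!Str.&{data: ?Bool.X, done: +{err: end, more: X, ok: X}}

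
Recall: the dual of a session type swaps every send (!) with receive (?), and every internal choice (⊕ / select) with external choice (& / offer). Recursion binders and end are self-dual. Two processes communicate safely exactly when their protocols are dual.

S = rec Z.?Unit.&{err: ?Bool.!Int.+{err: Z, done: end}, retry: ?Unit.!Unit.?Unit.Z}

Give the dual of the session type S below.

rec Z = rec Z  (binder kept)
  ?Unit = !Unit
    &{err,retry} = +{err,retry}  (offer→select)
      case err:
        ?Bool = !Bool
          !Int = ?Int
            +{err,done} = &{err,done}  (select→offer)
              case err:
                Z self-dual
              case done:
                end self-dual
      case retry:
        ?Unit = !Unit
          !Unit = ?Unit
            ?Unit = !Unit
              Z self-dual

rec Z.!Unit.+{err: !Bool.?Int.&{err: Z, done: end}, retry: !Unit.?Unit.!Unit.Z}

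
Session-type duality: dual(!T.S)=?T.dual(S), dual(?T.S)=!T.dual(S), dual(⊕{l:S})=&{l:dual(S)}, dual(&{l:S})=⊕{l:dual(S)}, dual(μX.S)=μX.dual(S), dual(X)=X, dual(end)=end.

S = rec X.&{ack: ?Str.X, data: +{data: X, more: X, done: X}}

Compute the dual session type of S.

rec X.+{ack: !Str.X, data: &{data: X, more: X, done: X}}

rec X → rec X  (rec unchanged)
  &{ack,data} → +{ack,data}  (&→⊕)
    [ack]
      ?Str → !Str
        X ↦ X
    [data]
      +{data,more,done} → &{data,more,done}  (internal→external)
        [data]
          X ↦ X
        [more]
          X ↦ X
        [done]
          X ↦ X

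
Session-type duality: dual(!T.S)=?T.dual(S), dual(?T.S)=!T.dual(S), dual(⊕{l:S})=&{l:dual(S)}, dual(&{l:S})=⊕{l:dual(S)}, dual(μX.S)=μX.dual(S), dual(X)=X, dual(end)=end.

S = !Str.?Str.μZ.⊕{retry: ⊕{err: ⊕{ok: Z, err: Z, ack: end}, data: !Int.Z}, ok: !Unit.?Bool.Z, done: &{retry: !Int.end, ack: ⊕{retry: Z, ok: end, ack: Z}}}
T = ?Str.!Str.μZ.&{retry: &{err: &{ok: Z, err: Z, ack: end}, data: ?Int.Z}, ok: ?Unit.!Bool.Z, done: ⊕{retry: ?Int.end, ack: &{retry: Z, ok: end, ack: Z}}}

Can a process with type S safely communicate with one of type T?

YES

!Str vs ?Str  ok
  ?Str vs !Str  ok
    μZ vs μZ  ok (binder kept)
      ⊕{retry,ok,done} vs &{retry,ok,done}  ok labels match
        • retry:
          ⊕{err,data} vs &{err,data}  ok labels match
            • err:
              ⊕{ok,err,ack} vs &{ok,err,ack}  ok labels match
                • ok:
                  Z vs Z  ok
                • err:
                  Z vs Z  ok
                • ack:
                  end vs end  ok
            • data:
              !Int vs ?Int  ok
                Z vs Z  ok
        • ok:
          !Unit vs ?Unit  ok
            ?Bool vs !Bool  ok
              Z vs Z  ok
        • done:
          &{retry,ack} vs ⊕{retry,ack}  ok labels match
            • retry:
              !Int vs ?Int  ok
                end vs end  ok
            • ack:
              ⊕{retry,ok,ack} vs &{retry,ok,ack}  ok labels match
                • retry:
                  Z vs Z  ok
                • ok:
                  end vs end  ok
                • ack:
                  Z vs Z  ok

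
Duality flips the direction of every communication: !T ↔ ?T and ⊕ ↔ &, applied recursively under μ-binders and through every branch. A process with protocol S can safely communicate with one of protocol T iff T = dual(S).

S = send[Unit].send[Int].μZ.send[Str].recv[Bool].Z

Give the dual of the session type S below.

recv[Unit].recv[Int].μZ.recv[Str].send[Bool].Z

send[Unit] ↦ recv[Unit]
  send[Int] ↦ recv[Int]
    μZ ↦ μZ  (μ self-dual)
      send[Str] ↦ recv[Str]
        recv[Bool] ↦ send[Bool]
          Z self-dual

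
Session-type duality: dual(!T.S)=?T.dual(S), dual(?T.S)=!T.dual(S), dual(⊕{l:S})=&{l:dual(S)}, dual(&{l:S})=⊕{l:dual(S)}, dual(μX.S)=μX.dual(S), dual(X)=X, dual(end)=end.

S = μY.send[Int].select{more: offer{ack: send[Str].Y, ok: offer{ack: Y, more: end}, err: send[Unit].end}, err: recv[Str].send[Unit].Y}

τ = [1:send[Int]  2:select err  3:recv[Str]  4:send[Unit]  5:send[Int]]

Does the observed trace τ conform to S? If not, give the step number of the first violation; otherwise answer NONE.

[1] send[Int]  match  residual = select{more: offer{ack: send[Str].μY.…, ok: offer{ack: μY.…, more: end}, err: send[Unit].end}, err: recv[Str].send[Unit].μY.…}
[2] select err  match  residual = recv[Str].send[Unit].μY.…
[3] recv[Str]  match  residual = send[Unit].μY.…
[4] send[Unit]  match  residual = μY.…
[5] send[Int]  match  residual = select{more: offer{ack: send[Str].μY.…, ok: offer{ack: μY.…, more: end}, err: send[Unit].end}, err: recv[Str].send[Unit].μY.…}
trace exhausted — no violation

NONE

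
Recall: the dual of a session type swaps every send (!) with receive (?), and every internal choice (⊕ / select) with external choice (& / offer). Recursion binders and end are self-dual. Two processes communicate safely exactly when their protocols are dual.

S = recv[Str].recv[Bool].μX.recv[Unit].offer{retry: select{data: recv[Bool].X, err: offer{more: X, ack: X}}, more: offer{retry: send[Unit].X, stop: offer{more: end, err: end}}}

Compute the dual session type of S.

recv[Str] → send[Str]
  recv[Bool] → send[Bool]
    μX → μX  (rec unchanged)
      recv[Unit] → send[Unit]
        offer{retry,more} → select{retry,more}  (&→⊕)
          [retry]
            select{data,err} → offer{data,err}  (⊕→&)
              [data]
                recv[Bool] → send[Bool]
                  X self-dual
              [err]
                offer{more,ack} → select{more,ack}  (&→⊕)
                  [more]
                    X self-dual
                  [ack]
                    X self-dual
          [more]
            offer{retry,stop} → select{retry,stop}  (&→⊕)
              [retry]
                send[Unit] → recv[Unit]
                  X self-dual
              [stop]
                offer{more,err} → select{more,err}  (&→⊕)
                  [more]
                    end self-dual
                  [err]
                    end self-dual

send[Str].send[Bool].μX.send[Unit].select{retry: offer{data: send[Bool].X, err: select{more: X, ack: X}}, more: select{retry: recv[Unit].X, stop: select{more: end, err: end}}}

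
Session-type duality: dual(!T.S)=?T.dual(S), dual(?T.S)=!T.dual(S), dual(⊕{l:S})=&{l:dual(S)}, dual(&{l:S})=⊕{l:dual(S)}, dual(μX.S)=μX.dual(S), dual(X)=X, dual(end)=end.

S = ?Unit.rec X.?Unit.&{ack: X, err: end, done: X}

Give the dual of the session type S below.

?Unit → !Unit
  rec X → rec X  (rec unchanged)
    ?Unit → !Unit
      &{ack,err,done} → +{ack,err,done}  (offer→select)
        case ack:
          dual(X) = X
        case err:
          dual(end) = end
        case done:
          dual(X) = X

!Unit.rec X.!Unit.+{ack: X, err: end, done: X}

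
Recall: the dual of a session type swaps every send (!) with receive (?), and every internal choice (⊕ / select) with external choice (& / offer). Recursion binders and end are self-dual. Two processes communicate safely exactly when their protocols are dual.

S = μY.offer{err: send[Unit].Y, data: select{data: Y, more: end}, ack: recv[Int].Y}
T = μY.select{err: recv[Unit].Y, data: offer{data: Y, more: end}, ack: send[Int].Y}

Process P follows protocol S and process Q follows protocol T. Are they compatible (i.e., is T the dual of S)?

μY ‖ μY  ✓ (binder kept)
  offer{err,data,ack} ‖ select{err,data,ack}  ✓ label sets agree
    [err]
      send[Unit] ‖ recv[Unit]  ✓
        Y ‖ Y  ✓
    [data]
      select{data,more} ‖ offer{data,more}  ✓ label sets agree
        [data]
          Y ‖ Y  ✓
        [more]
          end ‖ end  ✓
    [ack]
      recv[Int] ‖ send[Int]  ✓
        Y ‖ Y  ✓

YES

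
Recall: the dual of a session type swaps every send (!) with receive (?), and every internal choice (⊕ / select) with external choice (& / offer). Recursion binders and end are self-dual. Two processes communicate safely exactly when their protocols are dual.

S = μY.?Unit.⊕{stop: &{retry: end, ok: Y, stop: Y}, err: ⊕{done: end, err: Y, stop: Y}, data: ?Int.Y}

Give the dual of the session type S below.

μY.!Unit.&{stop: ⊕{retry: end, ok: Y, stop: Y}, err: &{done: end, err: Y, stop: Y}, data: !Int.Y}

μY ↦ μY  (rec unchanged)
  ?Unit ↦ !Unit
    ⊕{stop,err,data} ↦ &{stop,err,data}  (select→offer)
      case stop:
        &{retry,ok,stop} ↦ ⊕{retry,ok,stop}  (offer→select)
          case retry:
            end self-dual
          case ok:
            Y self-dual
          case stop:
            Y self-dual
      case err:
        ⊕{done,err,stop} ↦ &{done,err,stop}  (select→offer)
          case done:
            end self-dual
          case err:
            Y self-dual
          case stop:
            Y self-dual
      case data:
        ?Int ↦ !Int
          Y self-dual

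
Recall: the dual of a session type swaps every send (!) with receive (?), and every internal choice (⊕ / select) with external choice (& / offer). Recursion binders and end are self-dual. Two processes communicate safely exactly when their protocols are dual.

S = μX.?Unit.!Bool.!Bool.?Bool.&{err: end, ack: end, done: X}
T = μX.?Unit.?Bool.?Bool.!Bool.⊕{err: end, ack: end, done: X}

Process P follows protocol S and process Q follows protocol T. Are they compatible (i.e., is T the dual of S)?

NO

μX vs μX  ✓ (μ self-dual)
  ?Unit vs ?Unit  ✗ same direction on both sides — not dual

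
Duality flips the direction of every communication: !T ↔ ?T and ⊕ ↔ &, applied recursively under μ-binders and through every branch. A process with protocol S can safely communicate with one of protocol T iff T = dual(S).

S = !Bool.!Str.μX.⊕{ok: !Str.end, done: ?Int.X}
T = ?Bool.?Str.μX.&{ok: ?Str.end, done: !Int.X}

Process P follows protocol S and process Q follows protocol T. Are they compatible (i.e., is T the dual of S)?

!Bool ‖ ?Bool  match
  !Str ‖ ?Str  match
    μX ‖ μX  match (binder kept)
      ⊕{ok,done} ‖ &{ok,done}  match labels match
        • ok:
          !Str ‖ ?Str  match
            end ‖ end  match
        • done:
          ?Int ‖ !Int  match
            X ‖ X  match

YES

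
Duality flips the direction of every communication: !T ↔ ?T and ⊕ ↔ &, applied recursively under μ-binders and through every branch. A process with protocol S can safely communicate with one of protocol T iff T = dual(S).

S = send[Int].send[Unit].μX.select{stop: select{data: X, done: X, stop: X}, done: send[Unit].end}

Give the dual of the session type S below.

recv[Int].recv[Unit].μX.offer{stop: offer{data: X, done: X, stop: X}, done: recv[Unit].end}

send[Int] ↦ recv[Int]
  send[Unit] ↦ recv[Unit]
    μX ↦ μX  (μ self-dual)
      select{stop,done} ↦ offer{stop,done}  (select→offer)
        • stop:
          select{data,done,stop} ↦ offer{data,done,stop}  (select→offer)
            • data:
              X self-dual
            • done:
              X self-dual
            • stop:
              X self-dual
        • done:
          send[Unit] ↦ recv[Unit]
            end self-dual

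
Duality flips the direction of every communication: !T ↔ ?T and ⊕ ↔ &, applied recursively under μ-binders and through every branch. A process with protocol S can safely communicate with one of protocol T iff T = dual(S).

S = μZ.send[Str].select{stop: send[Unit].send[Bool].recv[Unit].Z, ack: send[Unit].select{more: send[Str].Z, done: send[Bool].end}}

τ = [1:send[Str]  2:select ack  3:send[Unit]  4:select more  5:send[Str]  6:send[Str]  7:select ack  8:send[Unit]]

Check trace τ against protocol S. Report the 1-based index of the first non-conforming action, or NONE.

step 1: send[Str]  ok  residual = select{stop: send[Unit].send[Bool].recv[Unit].μZ.…, ack: send[Unit].select{more: send[Str].μZ.…, done: send[Bool].end}}
step 2: select ack  ok  residual = send[Unit].select{more: send[Str].μZ.…, done: send[Bool].end}
step 3: send[Unit]  ok  residual = select{more: send[Str].μZ.…, done: send[Bool].end}
step 4: select more  ok  residual = send[Str].μZ.…
step 5: send[Str]  ok  residual = μZ.…
step 6: send[Str]  ok  residual = select{stop: send[Unit].send[Bool].recv[Unit].μZ.…, ack: send[Unit].select{more: send[Str].μZ.…, done: send[Bool].end}}
step 7: select ack  ok  residual = send[Unit].select{more: send[Str].μZ.…, done: send[Bool].end}
step 8: send[Unit]  ok  residual = select{more: send[Str].μZ.…, done: send[Bool].end}
τ conforms to S (length 8)

NONE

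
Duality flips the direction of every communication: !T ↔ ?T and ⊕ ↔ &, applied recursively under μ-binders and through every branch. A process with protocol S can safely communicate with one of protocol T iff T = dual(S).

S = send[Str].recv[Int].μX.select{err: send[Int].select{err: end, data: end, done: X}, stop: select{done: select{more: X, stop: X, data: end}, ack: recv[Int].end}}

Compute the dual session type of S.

send[Str] → recv[Str]
  recv[Int] → send[Int]
    μX → μX  (binder kept)
      select{err,stop} → offer{err,stop}  (select→offer)
        • err:
          send[Int] → recv[Int]
            select{err,data,done} → offer{err,data,done}  (select→offer)
              • err:
                dual(end) = end
              • data:
                dual(end) = end
              • done:
                dual(X) = X
        • stop:
          select{done,ack} → offer{done,ack}  (select→offer)
            • done:
              select{more,stop,data} → offer{more,stop,data}  (select→offer)
                • more:
                  dual(X) = X
                • stop:
                  dual(X) = X
                • data:
                  dual(end) = end
            • ack:
              recv[Int] → send[Int]
                dual(end) = end

recv[Str].send[Int].μX.offer{err: recv[Int].offer{err: end, data: end, done: X}, stop: offer{done: offer{more: X, stop: X, data: end}, ack: send[Int].end}}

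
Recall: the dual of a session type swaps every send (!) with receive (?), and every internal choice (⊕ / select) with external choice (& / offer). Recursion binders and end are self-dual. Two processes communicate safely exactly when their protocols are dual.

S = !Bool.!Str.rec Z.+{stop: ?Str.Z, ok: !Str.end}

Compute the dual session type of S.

!Bool ↦ ?Bool
  !Str ↦ ?Str
    rec Z ↦ rec Z  (binder kept)
      +{stop,ok} ↦ &{stop,ok}  (select→offer)
        • stop:
          ?Str ↦ !Str
            dual(Z) = Z
        • ok:
          !Str ↦ ?Str
            dual(end) = end

?Bool.?Str.rec Z.&{stop: !Str.Z, ok: ?Str.end}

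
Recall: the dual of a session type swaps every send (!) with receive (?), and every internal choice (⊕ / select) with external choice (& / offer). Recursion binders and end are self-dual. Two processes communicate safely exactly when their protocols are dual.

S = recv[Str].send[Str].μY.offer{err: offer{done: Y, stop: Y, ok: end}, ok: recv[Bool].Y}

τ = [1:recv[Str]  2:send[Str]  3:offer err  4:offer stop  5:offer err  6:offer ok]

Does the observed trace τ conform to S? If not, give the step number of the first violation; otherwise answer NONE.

@1 recv[Str]  match  state: send[Str].μY.…
@2 send[Str]  match  state: μY.…
@3 offer err  match  state: offer{done: μY.…, stop: μY.…, ok: end}
@4 offer stop  match  state: μY.…
@5 offer err  match  state: offer{done: μY.…, stop: μY.…, ok: end}
@6 offer ok  match  state: end
all 6 steps conform

NONE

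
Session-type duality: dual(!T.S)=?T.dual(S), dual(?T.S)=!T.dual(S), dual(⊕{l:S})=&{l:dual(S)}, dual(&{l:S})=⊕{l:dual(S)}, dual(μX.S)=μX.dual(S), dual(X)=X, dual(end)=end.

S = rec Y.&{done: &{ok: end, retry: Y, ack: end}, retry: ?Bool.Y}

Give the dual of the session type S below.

rec Y.+{done: +{ok: end, retry: Y, ack: end}, retry: !Bool.Y}

rec Y = rec Y  (rec unchanged)
  &{done,retry} = +{done,retry}  (external→internal)
    • done:
      &{ok,retry,ack} = +{ok,retry,ack}  (external→internal)
        • ok:
          end self-dual
        • retry:
          Y self-dual
        • ack:
          end self-dual
    • retry:
      ?Bool = !Bool
        Y self-dual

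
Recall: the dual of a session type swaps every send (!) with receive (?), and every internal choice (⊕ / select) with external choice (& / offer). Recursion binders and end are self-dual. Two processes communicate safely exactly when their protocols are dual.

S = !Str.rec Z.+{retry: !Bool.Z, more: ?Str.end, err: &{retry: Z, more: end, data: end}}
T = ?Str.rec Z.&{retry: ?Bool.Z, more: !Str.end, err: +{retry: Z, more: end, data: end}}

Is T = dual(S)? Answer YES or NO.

YES

!Str vs ?Str  ok
  rec Z vs rec Z  ok (μ self-dual)
    +{retry,more,err} vs &{retry,more,err}  ok same labels
      case retry:
        !Bool vs ?Bool  ok
          Z vs Z  ok
      case more:
        ?Str vs !Str  ok
          end vs end  ok
      case err:
        &{retry,more,data} vs +{retry,more,data}  ok same labels
          case retry:
            Z vs Z  ok
          case more:
            end vs end  ok
          case data:
            end vs end  ok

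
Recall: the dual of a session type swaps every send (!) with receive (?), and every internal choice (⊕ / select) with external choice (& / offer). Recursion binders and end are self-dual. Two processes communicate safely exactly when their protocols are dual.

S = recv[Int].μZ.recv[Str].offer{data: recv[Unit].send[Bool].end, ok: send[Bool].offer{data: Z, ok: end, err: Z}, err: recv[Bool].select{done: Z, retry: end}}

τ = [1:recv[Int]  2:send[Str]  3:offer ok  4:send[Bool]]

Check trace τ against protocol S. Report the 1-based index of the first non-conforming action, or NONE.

2

step 1: recv[Int]  ok  state: μZ.…
step 2: got send[Str], protocol expects recv[Str]  ✗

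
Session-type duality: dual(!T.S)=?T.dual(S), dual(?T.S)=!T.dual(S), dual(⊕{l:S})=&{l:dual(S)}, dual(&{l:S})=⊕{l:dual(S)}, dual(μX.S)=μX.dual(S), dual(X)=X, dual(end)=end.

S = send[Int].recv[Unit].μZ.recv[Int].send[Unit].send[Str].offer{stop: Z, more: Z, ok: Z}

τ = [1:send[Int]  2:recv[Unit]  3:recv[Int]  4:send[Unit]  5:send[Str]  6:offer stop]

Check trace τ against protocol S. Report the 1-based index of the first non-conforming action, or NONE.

NONE

[1] send[Int]  ok  residual = recv[Unit].μZ.…
[2] recv[Unit]  ok  residual = μZ.…
[3] recv[Int]  ok  residual = send[Unit].send[Str].offer{stop: μZ.…, more: μZ.…, ok: μZ.…}
[4] send[Unit]  ok  residual = send[Str].offer{stop: μZ.…, more: μZ.…, ok: μZ.…}
[5] send[Str]  ok  residual = offer{stop: μZ.…, more: μZ.…, ok: μZ.…}
[6] offer stop  ok  residual = μZ.…
all 6 steps conform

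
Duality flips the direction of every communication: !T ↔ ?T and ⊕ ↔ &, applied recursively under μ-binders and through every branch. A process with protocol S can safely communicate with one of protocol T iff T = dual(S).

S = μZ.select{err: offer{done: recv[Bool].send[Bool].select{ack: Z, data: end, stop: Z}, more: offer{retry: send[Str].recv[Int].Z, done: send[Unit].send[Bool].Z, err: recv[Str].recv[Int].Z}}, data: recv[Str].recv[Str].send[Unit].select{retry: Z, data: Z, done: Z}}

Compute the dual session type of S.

μZ ↦ μZ  (μ self-dual)
  select{err,data} ↦ offer{err,data}  (select→offer)
    [err]
      offer{done,more} ↦ select{done,more}  (&→⊕)
        [done]
          recv[Bool] ↦ send[Bool]
            send[Bool] ↦ recv[Bool]
              select{ack,data,stop} ↦ offer{ack,data,stop}  (select→offer)
                [ack]
                  dual(Z) = Z
                [data]
                  dual(end) = end
                [stop]
                  dual(Z) = Z
        [more]
          offer{retry,done,err} ↦ select{retry,done,err}  (&→⊕)
            [retry]
              send[Str] ↦ recv[Str]
                recv[Int] ↦ send[Int]
                  dual(Z) = Z
            [done]
              send[Unit] ↦ recv[Unit]
                send[Bool] ↦ recv[Bool]
                  dual(Z) = Z
            [err]
              recv[Str] ↦ send[Str]
                recv[Int] ↦ send[Int]
                  dual(Z) = Z
    [data]
      recv[Str] ↦ send[Str]
        recv[Str] ↦ send[Str]
          send[Unit] ↦ recv[Unit]
            select{retry,data,done} ↦ offer{retry,data,done}  (select→offer)
              [retry]
                dual(Z) = Z
              [data]
                dual(Z) = Z
              [done]
                dual(Z) = Z

μZ.offer{err: select{done: send[Bool].recv[Bool].offer{ack: Z, data: end, stop: Z}, more: select{retry: recv[Str].send[Int].Z, done: recv[Unit].recv[Bool].Z, err: send[Str].send[Int].Z}}, data: send[Str].send[Str].recv[Unit].offer{retry: Z, data: Z, done: Z}}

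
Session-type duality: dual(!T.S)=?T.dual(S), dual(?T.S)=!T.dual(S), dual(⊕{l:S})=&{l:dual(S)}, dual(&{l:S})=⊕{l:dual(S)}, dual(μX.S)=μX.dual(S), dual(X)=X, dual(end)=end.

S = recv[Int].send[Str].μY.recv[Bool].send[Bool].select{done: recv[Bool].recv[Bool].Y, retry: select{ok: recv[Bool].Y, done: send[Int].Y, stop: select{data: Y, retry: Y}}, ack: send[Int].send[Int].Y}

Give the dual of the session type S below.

recv[Int] ↦ send[Int]
  send[Str] ↦ recv[Str]
    μY ↦ μY  (binder kept)
      recv[Bool] ↦ send[Bool]
        send[Bool] ↦ recv[Bool]
          select{done,retry,ack} ↦ offer{done,retry,ack}  (internal→external)
            • done:
              recv[Bool] ↦ send[Bool]
                recv[Bool] ↦ send[Bool]
                  dual(Y) = Y
            • retry:
              select{ok,done,stop} ↦ offer{ok,done,stop}  (internal→external)
                • ok:
                  recv[Bool] ↦ send[Bool]
                    dual(Y) = Y
                • done:
                  send[Int] ↦ recv[Int]
                    dual(Y) = Y
                • stop:
                  select{data,retry} ↦ offer{data,retry}  (internal→external)
                    • data:
                      dual(Y) = Y
                    • retry:
                      dual(Y) = Y
            • ack:
              send[Int] ↦ recv[Int]
                send[Int] ↦ recv[Int]
                  dual(Y) = Y

send[Int].recv[Str].μY.send[Bool].recv[Bool].offer{done: send[Bool].send[Bool].Y, retry: offer{ok: send[Bool].Y, done: recv[Int].Y, stop: offer{data: Y, retry: Y}}, ack: recv[Int].recv[Int].Y}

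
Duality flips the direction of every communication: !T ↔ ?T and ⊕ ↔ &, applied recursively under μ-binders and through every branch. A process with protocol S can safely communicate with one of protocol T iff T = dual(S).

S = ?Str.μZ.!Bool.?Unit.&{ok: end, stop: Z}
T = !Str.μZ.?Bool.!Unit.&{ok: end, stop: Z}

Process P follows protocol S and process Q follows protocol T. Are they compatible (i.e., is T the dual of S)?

NO

?Str | !Str  match
  μZ | μZ  match (μ self-dual)
    !Bool | ?Bool  match
      ?Unit | !Unit  match
        &{ok,stop} | &{ok,stop}  ✗ choice polarity not flipped — not dual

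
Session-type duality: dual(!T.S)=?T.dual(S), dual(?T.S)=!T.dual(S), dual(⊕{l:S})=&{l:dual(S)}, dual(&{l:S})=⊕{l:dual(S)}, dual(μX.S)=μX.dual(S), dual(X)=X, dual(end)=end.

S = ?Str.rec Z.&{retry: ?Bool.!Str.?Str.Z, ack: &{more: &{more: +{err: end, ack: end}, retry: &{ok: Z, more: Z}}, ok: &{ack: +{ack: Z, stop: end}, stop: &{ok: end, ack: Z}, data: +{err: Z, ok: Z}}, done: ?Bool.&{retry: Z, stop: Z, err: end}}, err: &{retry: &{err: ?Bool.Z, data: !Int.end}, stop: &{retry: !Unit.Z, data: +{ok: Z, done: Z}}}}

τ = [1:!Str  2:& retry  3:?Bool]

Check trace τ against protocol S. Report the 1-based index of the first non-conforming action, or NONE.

1

step 1: got !Str, protocol expects ?Str  ✗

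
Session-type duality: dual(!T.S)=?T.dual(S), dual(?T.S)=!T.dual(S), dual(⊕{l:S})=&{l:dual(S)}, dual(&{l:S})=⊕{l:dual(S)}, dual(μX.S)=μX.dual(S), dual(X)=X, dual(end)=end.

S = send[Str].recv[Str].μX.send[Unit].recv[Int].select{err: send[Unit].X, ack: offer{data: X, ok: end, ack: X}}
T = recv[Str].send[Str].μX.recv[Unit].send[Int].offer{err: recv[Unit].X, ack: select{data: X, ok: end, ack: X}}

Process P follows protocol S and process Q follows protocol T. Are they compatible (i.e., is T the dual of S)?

send[Str] ‖ recv[Str]  ✓
  recv[Str] ‖ send[Str]  ✓
    μX ‖ μX  ✓ (μ self-dual)
      send[Unit] ‖ recv[Unit]  ✓
        recv[Int] ‖ send[Int]  ✓
          select{err,ack} ‖ offer{err,ack}  ✓ same labels
            [err]
              send[Unit] ‖ recv[Unit]  ✓
                X ‖ X  ✓
            [ack]
              offer{data,ok,ack} ‖ select{data,ok,ack}  ✓ same labels
                [data]
                  X ‖ X  ✓
                [ok]
                  end ‖ end  ✓
                [ack]
                  X ‖ X  ✓

YES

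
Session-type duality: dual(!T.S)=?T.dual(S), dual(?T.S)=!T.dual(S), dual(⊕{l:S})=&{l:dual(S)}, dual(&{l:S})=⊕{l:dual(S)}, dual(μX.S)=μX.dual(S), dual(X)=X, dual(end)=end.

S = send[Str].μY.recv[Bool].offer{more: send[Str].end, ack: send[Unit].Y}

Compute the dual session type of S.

recv[Str].μY.send[Bool].select{more: recv[Str].end, ack: recv[Unit].Y}

send[Str] ↦ recv[Str]
  μY ↦ μY  (rec unchanged)
    recv[Bool] ↦ send[Bool]
      offer{more,ack} ↦ select{more,ack}  (offer→select)
        case more:
          send[Str] ↦ recv[Str]
            end self-dual
        case ack:
          send[Unit] ↦ recv[Unit]
            Y self-dual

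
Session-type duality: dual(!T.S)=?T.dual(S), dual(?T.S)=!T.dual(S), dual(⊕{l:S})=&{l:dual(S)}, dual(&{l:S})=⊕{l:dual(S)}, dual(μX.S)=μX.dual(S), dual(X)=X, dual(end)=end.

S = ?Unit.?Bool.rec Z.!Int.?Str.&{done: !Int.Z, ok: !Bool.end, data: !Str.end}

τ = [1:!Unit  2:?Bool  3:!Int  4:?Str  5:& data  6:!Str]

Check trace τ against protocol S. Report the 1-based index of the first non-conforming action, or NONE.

@1 got !Unit, protocol expects ?Unit  ✗

1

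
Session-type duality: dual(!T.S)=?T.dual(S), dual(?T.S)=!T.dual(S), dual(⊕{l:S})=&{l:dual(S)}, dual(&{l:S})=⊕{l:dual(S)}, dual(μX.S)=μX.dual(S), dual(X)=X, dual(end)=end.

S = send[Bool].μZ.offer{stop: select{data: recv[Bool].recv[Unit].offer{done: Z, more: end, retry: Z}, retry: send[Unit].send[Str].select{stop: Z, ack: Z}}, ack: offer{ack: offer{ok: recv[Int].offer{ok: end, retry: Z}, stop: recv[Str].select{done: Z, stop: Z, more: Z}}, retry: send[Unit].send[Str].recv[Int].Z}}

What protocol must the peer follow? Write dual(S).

recv[Bool].μZ.select{stop: offer{data: send[Bool].send[Unit].select{done: Z, more: end, retry: Z}, retry: recv[Unit].recv[Str].offer{stop: Z, ack: Z}}, ack: select{ack: select{ok: send[Int].select{ok: end, retry: Z}, stop: send[Str].offer{done: Z, stop: Z, more: Z}}, retry: recv[Unit].recv[Str].send[Int].Z}}

send[Bool] ↦ recv[Bool]
  μZ ↦ μZ  (binder kept)
    offer{stop,ack} ↦ select{stop,ack}  (&→⊕)
      case stop:
        select{data,retry} ↦ offer{data,retry}  (select→offer)
          case data:
            recv[Bool] ↦ send[Bool]
              recv[Unit] ↦ send[Unit]
                offer{done,more,retry} ↦ select{done,more,retry}  (&→⊕)
                  case done:
                    Z ↦ Z
                  case more:
                    end ↦ end
                  case retry:
                    Z ↦ Z
          case retry:
            send[Unit] ↦ recv[Unit]
              send[Str] ↦ recv[Str]
                select{stop,ack} ↦ offer{stop,ack}  (select→offer)
                  case stop:
                    Z ↦ Z
                  case ack:
                    Z ↦ Z
      case ack:
        offer{ack,retry} ↦ select{ack,retry}  (&→⊕)
          case ack:
            offer{ok,stop} ↦ select{ok,stop}  (&→⊕)
              case ok:
                recv[Int] ↦ send[Int]
                  offer{ok,retry} ↦ select{ok,retry}  (&→⊕)
                    case ok:
                      end ↦ end
                    case retry:
                      Z ↦ Z
              case stop:
                recv[Str] ↦ send[Str]
                  select{done,stop,more} ↦ offer{done,stop,more}  (select→offer)
                    case done:
                      Z ↦ Z
                    case stop:
                      Z ↦ Z
                    case more:
                      Z ↦ Z
          case retry:
            send[Unit] ↦ recv[Unit]
              send[Str] ↦ recv[Str]
                recv[Int] ↦ send[Int]
                  Z ↦ Z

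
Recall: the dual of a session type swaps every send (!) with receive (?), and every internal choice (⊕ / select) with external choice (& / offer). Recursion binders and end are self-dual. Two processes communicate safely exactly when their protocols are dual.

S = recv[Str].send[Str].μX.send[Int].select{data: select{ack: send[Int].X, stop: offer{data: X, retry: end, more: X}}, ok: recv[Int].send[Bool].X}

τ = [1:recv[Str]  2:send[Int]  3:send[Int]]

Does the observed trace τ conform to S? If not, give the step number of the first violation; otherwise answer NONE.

2

step 1: recv[Str]  match  residual = send[Str].μX.…
step 2: got send[Int], protocol expects send[Str]  ✗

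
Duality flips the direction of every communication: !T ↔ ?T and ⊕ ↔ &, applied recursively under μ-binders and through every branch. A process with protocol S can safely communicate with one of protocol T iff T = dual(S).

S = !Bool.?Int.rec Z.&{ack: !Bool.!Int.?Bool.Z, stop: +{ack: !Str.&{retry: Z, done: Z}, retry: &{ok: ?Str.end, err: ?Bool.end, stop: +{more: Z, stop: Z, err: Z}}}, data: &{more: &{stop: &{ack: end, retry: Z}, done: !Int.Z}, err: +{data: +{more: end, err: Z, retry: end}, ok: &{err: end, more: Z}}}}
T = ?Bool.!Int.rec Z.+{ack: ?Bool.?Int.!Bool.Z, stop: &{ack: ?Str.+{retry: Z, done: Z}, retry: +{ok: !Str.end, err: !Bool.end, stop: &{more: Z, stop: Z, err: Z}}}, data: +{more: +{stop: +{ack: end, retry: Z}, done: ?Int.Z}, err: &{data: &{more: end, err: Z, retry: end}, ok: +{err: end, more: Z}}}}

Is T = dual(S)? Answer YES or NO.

YES

!Bool ‖ ?Bool  ok
  ?Int ‖ !Int  ok
    rec Z ‖ rec Z  ok (binder kept)
      &{ack,stop,data} ‖ +{ack,stop,data}  ok same labels
        • ack:
          !Bool ‖ ?Bool  ok
            !Int ‖ ?Int  ok
              ?Bool ‖ !Bool  ok
                Z ‖ Z  ok
        • stop:
          +{ack,retry} ‖ &{ack,retry}  ok same labels
            • ack:
              !Str ‖ ?Str  ok
                &{retry,done} ‖ +{retry,done}  ok same labels
                  • retry:
                    Z ‖ Z  ok
                  • done:
                    Z ‖ Z  ok
            • retry:
              &{ok,err,stop} ‖ +{ok,err,stop}  ok same labels
                • ok:
                  ?Str ‖ !Str  ok
                    end ‖ end  ok
                • err:
                  ?Bool ‖ !Bool  ok
                    end ‖ end  ok
                • stop:
                  +{more,stop,err} ‖ &{more,stop,err}  ok same labels
                    • more:
                      Z ‖ Z  ok
                    • stop:
                      Z ‖ Z  ok
                    • err:
                      Z ‖ Z  ok
        • data:
          &{more,err} ‖ +{more,err}  ok same labels
            • more:
              &{stop,done} ‖ +{stop,done}  ok same labels
                • stop:
                  &{ack,retry} ‖ +{ack,retry}  ok same labels
                    • ack:
                      end ‖ end  ok
                    • retry:
                      Z ‖ Z  ok
                • done:
                  !Int ‖ ?Int  ok
                    Z ‖ Z  ok
            • err:
              +{data,ok} ‖ &{data,ok}  ok same labels
                • data:
                  +{more,err,retry} ‖ &{more,err,retry}  ok same labels
                    • more:
                      end ‖ end  ok
                    • err:
                      Z ‖ Z  ok
                    • retry:
                      end ‖ end  ok
                • ok:
                  &{err,more} ‖ +{err,more}  ok same labels
                    • err:
                      end ‖ end  ok
                    • more:
                      Z ‖ Z  ok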